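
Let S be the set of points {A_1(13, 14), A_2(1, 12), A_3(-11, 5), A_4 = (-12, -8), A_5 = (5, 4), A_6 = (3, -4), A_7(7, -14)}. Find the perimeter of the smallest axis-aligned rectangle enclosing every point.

Width = max x − min x = 13 − (-12) = 25.
Height = max y − min y = 14 − (-14) = 28.
Perimeter = 2(25 + 28) = 106.

106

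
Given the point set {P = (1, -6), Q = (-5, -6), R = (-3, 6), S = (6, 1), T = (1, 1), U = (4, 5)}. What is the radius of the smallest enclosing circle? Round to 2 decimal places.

7.11

The minimum enclosing circle of a finite set is fixed by two of the points (as a diameter) or three (as a circumcircle).
The farthest pair is Q–U with squared distance 202. The circle on this segment as diameter has centre (-0.5, -0.5) and r² = 202/4 = 50.5.
Check P: distance² to centre = 32.5 ≤ 50.5, so it lies inside.
All remaining points lie in this disk, and no smaller disk contains both endpoints, so this is the minimum enclosing circle.
r = √(50.5) ≈ 7.11.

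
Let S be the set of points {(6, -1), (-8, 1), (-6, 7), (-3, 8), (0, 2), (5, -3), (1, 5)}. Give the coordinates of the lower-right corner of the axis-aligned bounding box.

(6, -3)

x-range [-8, 6], y-range [-3, 8].
The lower-right corner is (6, -3).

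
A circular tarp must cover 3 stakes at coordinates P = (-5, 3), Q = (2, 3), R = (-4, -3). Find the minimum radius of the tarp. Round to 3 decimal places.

4.301

Side lengths²: PQ² = 49, PR² = 37, QR² = 72.
Since QR² = 72 < 49 + 37 = 86, the triangle is acute, so the smallest enclosing circle is the circumcircle.
Circumcentre = (-1.5, 0.5), r² = 18.5.
r = √(18.5) ≈ 4.301.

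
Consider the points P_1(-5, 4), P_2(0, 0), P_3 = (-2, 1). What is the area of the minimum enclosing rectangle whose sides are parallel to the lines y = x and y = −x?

In coordinates u = x + y, v = x − y the rectangle is axis-aligned; the map (x,y)→(u,v) scales areas by 2.
u-values: -1, 0, -1; range = 0 − (-1) = 1.
v-values: -9, 0, -3; range = 0 − (-9) = 9.
Area = (1 × 9) / 2 = 4.5.

4.5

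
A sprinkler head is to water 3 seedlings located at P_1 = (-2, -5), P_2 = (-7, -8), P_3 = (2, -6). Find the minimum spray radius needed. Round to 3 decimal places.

4.610

Side lengths²: P_1P_2² = 34, P_1P_3² = 17, P_2P_3² = 85.
Since P_2P_3² = 85 ≥ 34 + 17 = 51, the angle opposite P_2P_3 is not acute, so the smallest enclosing circle has P_2P_3 as diameter.
Centre = midpoint of P_2P_3 = (-2.5, -7), r² = 85/4 = 21.25.
r = √(21.25) ≈ 4.610.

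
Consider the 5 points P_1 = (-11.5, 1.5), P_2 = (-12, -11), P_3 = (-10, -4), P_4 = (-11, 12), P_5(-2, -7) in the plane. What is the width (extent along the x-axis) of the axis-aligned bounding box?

max x = -2, min x = -12, so width = 10.

10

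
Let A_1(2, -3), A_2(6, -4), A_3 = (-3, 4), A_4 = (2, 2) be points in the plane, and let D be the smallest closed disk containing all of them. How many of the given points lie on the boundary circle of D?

2

A smallest enclosing disk is always determined by at most three of the input points on its boundary.
The farthest pair is A_2–A_3 with squared distance 145. The circle on this segment as diameter has centre (1.5, 0) and r² = 145/4 = 36.25.
Check A_1: distance² to centre = 9.25 ≤ 36.25, so it lies inside.
All remaining points lie in this disk, and no smaller disk contains both endpoints, so this is the minimum enclosing circle.
The points at distance exactly r from the centre are A_2, A_3 — 2 points.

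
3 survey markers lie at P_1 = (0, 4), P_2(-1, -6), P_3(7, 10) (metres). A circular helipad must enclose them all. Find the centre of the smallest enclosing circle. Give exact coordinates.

(3, 2)

Side lengths²: P_1P_2² = 101, P_1P_3² = 85, P_2P_3² = 320.
Since P_2P_3² = 320 ≥ 101 + 85 = 186, the angle opposite P_2P_3 is not acute, so the smallest enclosing circle has P_2P_3 as diameter.
Centre = midpoint of P_2P_3 = (3, 2), r² = 320/4 = 80.
Centre = (3, 2).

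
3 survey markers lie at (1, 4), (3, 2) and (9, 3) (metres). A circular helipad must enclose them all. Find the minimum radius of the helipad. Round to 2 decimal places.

Call the three points A, B, C in the order given.
Side lengths²: AB² = 8, AC² = 65, BC² = 37.
Since AC² = 65 ≥ 37 + 8 = 45, the angle opposite AC is not acute, so the smallest enclosing circle has AC as diameter.
Centre = midpoint of AC = (5, 3.5), r² = 65/4 = 16.25.
r = √(16.25) ≈ 4.03.

4.03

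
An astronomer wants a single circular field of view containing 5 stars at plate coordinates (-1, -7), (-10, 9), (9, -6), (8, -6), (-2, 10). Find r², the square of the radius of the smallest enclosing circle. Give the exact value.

The minimum enclosing circle of a finite set is fixed by two of the points (as a diameter) or three (as a circumcircle).
The farthest pair is (-10, 9)–(9, -6) with squared distance 586. The circle on this segment as diameter has centre (-0.5, 1.5) and r² = 586/4 = 146.5.
Check (-1, -7): distance² to centre = 72.5 ≤ 146.5, so it lies inside.
All remaining points lie in this disk, and no smaller disk contains both endpoints, so this is the minimum enclosing circle.

146.5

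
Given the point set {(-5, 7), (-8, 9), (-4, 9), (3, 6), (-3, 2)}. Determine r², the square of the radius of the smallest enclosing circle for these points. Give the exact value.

32.5

The minimum enclosing circle of a finite set is fixed by two of the points (as a diameter) or three (as a circumcircle).
The farthest pair is (-8, 9)–(3, 6) with squared distance 130. The circle on this segment as diameter has centre (-2.5, 7.5) and r² = 130/4 = 32.5.
Check (-5, 7): distance² to centre = 6.5 ≤ 32.5, so it lies inside.
All remaining points lie in this disk, and no smaller disk contains both endpoints, so this is the minimum enclosing circle.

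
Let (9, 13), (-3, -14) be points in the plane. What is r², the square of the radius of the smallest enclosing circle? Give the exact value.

The smallest circle enclosing two points has them as diameter endpoints.
Centre = midpoint = (3, -0.5); r² = |(9, 13)−(-3, -14)|²/4 = 873/4 = 218.25.

218.25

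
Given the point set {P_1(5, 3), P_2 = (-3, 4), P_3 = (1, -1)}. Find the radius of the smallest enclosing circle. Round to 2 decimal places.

Side lengths²: P_1P_2² = 65, P_1P_3² = 32, P_2P_3² = 41.
Since P_1P_2² = 65 < 41 + 32 = 73, the triangle is acute, so the smallest enclosing circle is the circumcircle.
Circumcentre = (17/18, 55/18), r² = 2665/162.
r = √(2665/162) ≈ 4.06.

4.06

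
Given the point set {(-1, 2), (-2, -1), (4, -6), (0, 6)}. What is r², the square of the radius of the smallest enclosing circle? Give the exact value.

By Welzl's lemma the MEC is supported by two points (diametrically opposite) or three points (on a circumcircle).
The farthest pair is (4, -6)–(0, 6) with squared distance 160. The circle on this segment as diameter has centre (2, 0) and r² = 160/4 = 40.
Check (-1, 2): distance² to centre = 13 ≤ 40, so it lies inside.
All remaining points lie in this disk, and no smaller disk contains both endpoints, so this is the minimum enclosing circle.

40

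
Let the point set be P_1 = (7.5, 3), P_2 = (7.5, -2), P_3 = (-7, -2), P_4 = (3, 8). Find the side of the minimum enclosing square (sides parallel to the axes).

14.5

The bounding box has width 14.5 and height 10.
An axis-aligned square enclosing the set must have side ≥ max(width, height).
So the minimum side is max(14.5, 10) = 14.5.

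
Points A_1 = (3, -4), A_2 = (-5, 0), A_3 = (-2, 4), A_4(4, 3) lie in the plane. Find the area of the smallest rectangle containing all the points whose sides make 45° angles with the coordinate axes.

78

In coordinates u = x + y, v = x − y the rectangle is axis-aligned; the map (x,y)→(u,v) scales areas by 2.
u-values: -1, -5, 2, 7; range = 7 − (-5) = 12.
v-values: 7, -5, -6, 1; range = 7 − (-6) = 13.
Area = (12 × 13) / 2 = 78.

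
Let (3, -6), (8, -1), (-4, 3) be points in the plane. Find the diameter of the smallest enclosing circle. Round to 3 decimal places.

12.748

Call the three points A, B, C in the order given.
Side lengths²: AB² = 50, AC² = 130, BC² = 160.
Since BC² = 160 < 130 + 50 = 180, the triangle is acute, so the smallest enclosing circle is the circumcircle.
Circumcentre = (1.75, 0.25), r² = 40.625.
Diameter = 2r = 2√(40.625) ≈ 12.748.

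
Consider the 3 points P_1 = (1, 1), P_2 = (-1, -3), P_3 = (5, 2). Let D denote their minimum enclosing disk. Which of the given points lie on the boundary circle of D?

Side lengths²: P_1P_2² = 20, P_1P_3² = 17, P_2P_3² = 61.
Since P_2P_3² = 61 ≥ 20 + 17 = 37, the angle opposite P_2P_3 is not acute, so the smallest enclosing circle has P_2P_3 as diameter.
Centre = midpoint of P_2P_3 = (2, -0.5), r² = 61/4 = 15.25.
The points at distance exactly r from the centre are P_2, P_3 — 2 points.

P_2, P_3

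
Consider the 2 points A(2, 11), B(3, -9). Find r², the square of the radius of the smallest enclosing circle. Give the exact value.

The smallest circle enclosing two points has them as diameter endpoints.
Centre = midpoint = (2.5, 1); r² = |AB|²/4 = 401/4 = 100.25.

100.25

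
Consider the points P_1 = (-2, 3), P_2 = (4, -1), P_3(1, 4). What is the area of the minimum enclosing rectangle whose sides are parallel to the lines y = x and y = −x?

20

In coordinates u = x + y, v = x − y the rectangle is axis-aligned; the map (x,y)→(u,v) scales areas by 2.
u-values: 1, 3, 5; range = 5 − 1 = 4.
v-values: -5, 5, -3; range = 5 − (-5) = 10.
Area = (4 × 10) / 2 = 20.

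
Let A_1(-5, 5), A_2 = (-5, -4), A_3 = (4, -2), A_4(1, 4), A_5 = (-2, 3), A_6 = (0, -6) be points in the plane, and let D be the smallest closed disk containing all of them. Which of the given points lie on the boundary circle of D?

A_1, A_3, A_6

A smallest enclosing disk is always determined by at most three of the input points on its boundary.
The minimum enclosing circle is determined by three boundary points: A_1, A_3, A_6.
Their circumcentre is (-1.8125, -0.1875) with r² = 37.0703125.
The farthest remaining point A_4 is at distance² 25.4453125 ≤ 37.0703125.
The points at distance exactly r from the centre are A_1, A_3, A_6 — 3 points.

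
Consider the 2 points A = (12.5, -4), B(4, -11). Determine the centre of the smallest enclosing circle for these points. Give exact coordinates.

(8.25, -7.5)

The smallest circle enclosing two points has them as diameter endpoints.
Centre = midpoint = (8.25, -7.5); r² = |AB|²/4 = 121.25/4 = 30.3125.
Centre = (8.25, -7.5).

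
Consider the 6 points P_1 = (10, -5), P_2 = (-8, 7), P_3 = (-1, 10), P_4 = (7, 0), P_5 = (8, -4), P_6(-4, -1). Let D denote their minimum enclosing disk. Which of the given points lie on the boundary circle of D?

By Welzl's lemma the MEC is supported by two points (diametrically opposite) or three points (on a circumcircle).
The farthest pair is P_1–P_2 with squared distance 468. The circle on this segment as diameter has centre (1, 1) and r² = 468/4 = 117.
Check P_3: distance² to centre = 85 ≤ 117, so it lies inside.
All remaining points lie in this disk, and no smaller disk contains both endpoints, so this is the minimum enclosing circle.
The points at distance exactly r from the centre are P_1, P_2 — 2 points.

P_1, P_2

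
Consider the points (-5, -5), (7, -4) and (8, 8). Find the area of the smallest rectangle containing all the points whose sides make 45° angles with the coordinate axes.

In coordinates u = x + y, v = x − y the rectangle is axis-aligned; the map (x,y)→(u,v) scales areas by 2.
u-values: -10, 3, 16; range = 16 − (-10) = 26.
v-values: 0, 11, 0; range = 11 − 0 = 11.
Area = (26 × 11) / 2 = 143.

143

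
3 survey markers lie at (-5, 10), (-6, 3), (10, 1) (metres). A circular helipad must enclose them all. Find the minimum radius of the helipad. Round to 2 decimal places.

Call the three points A, B, C in the order given.
Side lengths²: AB² = 50, AC² = 306, BC² = 260.
Since AC² = 306 < 260 + 50 = 310, the triangle is acute, so the smallest enclosing circle is the circumcircle.
Circumcentre = (46/19, 102/19), r² = 27625/361.
r = √(27625/361) ≈ 8.75.

8.75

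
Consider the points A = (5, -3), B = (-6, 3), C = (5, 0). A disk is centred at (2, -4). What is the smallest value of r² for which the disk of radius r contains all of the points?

113

The required radius is the distance from (2, -4) to the farthest point.
Squared distances: 10, 113, 25.
Maximum is 113, attained at B.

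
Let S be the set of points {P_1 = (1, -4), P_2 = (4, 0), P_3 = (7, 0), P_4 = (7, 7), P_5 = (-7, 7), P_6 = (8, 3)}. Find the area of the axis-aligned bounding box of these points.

165

x ranges over [-7, 8], width 15.
y ranges over [-4, 7], height 11.
Area = 15 × 11 = 165.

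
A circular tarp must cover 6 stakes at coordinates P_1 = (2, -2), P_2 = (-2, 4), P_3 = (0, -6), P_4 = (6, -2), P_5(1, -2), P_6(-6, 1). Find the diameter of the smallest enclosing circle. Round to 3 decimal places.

By Welzl's lemma the MEC is supported by two points (diametrically opposite) or three points (on a circumcircle).
The farthest pair is P_4–P_6 with squared distance 153. The circle on this segment as diameter has centre (0, -0.5) and r² = 153/4 = 38.25.
Check P_1: distance² to centre = 6.25 ≤ 38.25, so it lies inside.
All remaining points lie in this disk, and no smaller disk contains both endpoints, so this is the minimum enclosing circle.
Diameter = 2r = 2√(38.25) ≈ 12.369.

12.369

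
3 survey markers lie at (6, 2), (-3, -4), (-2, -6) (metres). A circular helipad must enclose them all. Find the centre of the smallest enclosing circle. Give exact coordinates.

Call the three points A, B, C in the order given.
Side lengths²: AB² = 117, AC² = 128, BC² = 5.
Since AC² = 128 ≥ 117 + 5 = 122, the angle opposite AC is not acute, so the smallest enclosing circle has AC as diameter.
Centre = midpoint of AC = (2, -2), r² = 128/4 = 32.
Centre = (2, -2).

(2, -2)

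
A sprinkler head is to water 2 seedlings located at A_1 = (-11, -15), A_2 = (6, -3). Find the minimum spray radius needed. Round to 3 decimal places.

The smallest circle enclosing two points has them as diameter endpoints.
Centre = midpoint = (-2.5, -9); r² = |A_1A_2|²/4 = 433/4 = 108.25.
r = √(108.25) ≈ 10.404.

10.404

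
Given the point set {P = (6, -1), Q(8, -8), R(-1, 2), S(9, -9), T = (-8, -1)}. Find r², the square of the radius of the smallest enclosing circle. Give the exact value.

The minimum enclosing circle of a finite set is fixed by two of the points (as a diameter) or three (as a circumcircle).
The farthest pair is S–T with squared distance 353. The circle on this segment as diameter has centre (0.5, -5) and r² = 353/4 = 88.25.
Check P: distance² to centre = 46.25 ≤ 88.25, so it lies inside.
All remaining points lie in this disk, and no smaller disk contains both endpoints, so this is the minimum enclosing circle.

88.25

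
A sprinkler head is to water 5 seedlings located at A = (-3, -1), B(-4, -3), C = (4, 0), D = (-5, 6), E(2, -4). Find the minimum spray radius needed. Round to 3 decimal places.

The minimum enclosing circle of a finite set is fixed by two of the points (as a diameter) or three (as a circumcircle).
The farthest pair is D–E with squared distance 149. The circle on this segment as diameter has centre (-1.5, 1) and r² = 149/4 = 37.25.
Check A: distance² to centre = 6.25 ≤ 37.25, so it lies inside.
All remaining points lie in this disk, and no smaller disk contains both endpoints, so this is the minimum enclosing circle.
r = √(37.25) ≈ 6.103.

6.103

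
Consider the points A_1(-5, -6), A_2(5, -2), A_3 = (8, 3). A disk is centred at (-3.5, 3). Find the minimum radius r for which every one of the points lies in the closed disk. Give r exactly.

11.5

The required radius is the distance from (-3.5, 3) to the farthest point.
Squared distances: 83.25, 97.25, 132.25.
Maximum is 132.25, attained at A_3.
r = √(132.25) = 11.5.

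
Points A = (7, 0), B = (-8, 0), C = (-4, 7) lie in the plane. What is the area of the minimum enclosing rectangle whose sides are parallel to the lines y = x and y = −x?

135

In coordinates u = x + y, v = x − y the rectangle is axis-aligned; the map (x,y)→(u,v) scales areas by 2.
u-values: 7, -8, 3; range = 7 − (-8) = 15.
v-values: 7, -8, -11; range = 7 − (-11) = 18.
Area = (15 × 18) / 2 = 135.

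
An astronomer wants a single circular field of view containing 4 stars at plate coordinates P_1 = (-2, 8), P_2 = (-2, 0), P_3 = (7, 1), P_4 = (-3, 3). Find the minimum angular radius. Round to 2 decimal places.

5.74

The minimum enclosing circle is determined by three boundary points: P_1, P_2, P_3.
Their circumcentre is (19/9, 4) with r² = 2665/81.
The farthest remaining point P_4 is at distance² 2197/81 ≤ 2665/81.
r = √(2665/81) ≈ 5.74.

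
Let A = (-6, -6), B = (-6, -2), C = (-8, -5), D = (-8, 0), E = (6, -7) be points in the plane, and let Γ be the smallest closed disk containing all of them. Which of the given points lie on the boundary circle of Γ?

The farthest pair is D–E with squared distance 245. The circle on this segment as diameter has centre (-1, -3.5) and r² = 245/4 = 61.25.
Check A: distance² to centre = 31.25 ≤ 61.25, so it lies inside.
All remaining points lie in this disk, and no smaller disk contains both endpoints, so this is the minimum enclosing circle.
The points at distance exactly r from the centre are D, E — 2 points.

D, E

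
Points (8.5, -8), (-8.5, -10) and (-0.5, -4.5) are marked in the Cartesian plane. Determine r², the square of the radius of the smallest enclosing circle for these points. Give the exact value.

73.25

Call the three points A, B, C in the order given.
Side lengths²: AB² = 293, AC² = 93.25, BC² = 94.25.
Since AB² = 293 ≥ 94.25 + 93.25 = 187.5, the angle opposite AB is not acute, so the smallest enclosing circle has AB as diameter.
Centre = midpoint of AB = (0, -9), r² = 293/4 = 73.25.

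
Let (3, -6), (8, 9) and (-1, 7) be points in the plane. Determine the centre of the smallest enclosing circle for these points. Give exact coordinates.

(4.9, 1.7)

Call the three points A, B, C in the order given.
Side lengths²: AB² = 250, AC² = 185, BC² = 85.
Since AB² = 250 < 185 + 85 = 270, the triangle is acute, so the smallest enclosing circle is the circumcircle.
Circumcentre = (4.9, 1.7), r² = 62.9.
Centre = (4.9, 1.7).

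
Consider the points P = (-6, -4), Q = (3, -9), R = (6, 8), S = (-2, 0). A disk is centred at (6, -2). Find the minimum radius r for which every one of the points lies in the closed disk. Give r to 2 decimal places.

The required radius is the distance from (6, -2) to the farthest point.
Squared distances: 148, 58, 100, 68.
Maximum is 148, attained at P.
r = √148 ≈ 12.17.

12.17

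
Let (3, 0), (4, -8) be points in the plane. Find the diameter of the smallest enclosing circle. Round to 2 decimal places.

The smallest circle enclosing two points has them as diameter endpoints.
Centre = midpoint = (3.5, -4); r² = |(3, 0)−(4, -8)|²/4 = 65/4 = 16.25.
Diameter = 2r = 2√(16.25) ≈ 8.06.

8.06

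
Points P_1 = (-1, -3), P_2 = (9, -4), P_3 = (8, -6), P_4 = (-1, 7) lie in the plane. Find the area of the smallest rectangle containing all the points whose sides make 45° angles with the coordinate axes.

110

In coordinates u = x + y, v = x − y the rectangle is axis-aligned; the map (x,y)→(u,v) scales areas by 2.
u-values: -4, 5, 2, 6; range = 6 − (-4) = 10.
v-values: 2, 13, 14, -8; range = 14 − (-8) = 22.
Area = (10 × 22) / 2 = 110.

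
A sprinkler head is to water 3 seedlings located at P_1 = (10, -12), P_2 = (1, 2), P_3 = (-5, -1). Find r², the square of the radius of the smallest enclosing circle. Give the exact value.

Side lengths²: P_1P_2² = 277, P_1P_3² = 346, P_2P_3² = 45.
Since P_1P_3² = 346 ≥ 277 + 45 = 322, the angle opposite P_1P_3 is not acute, so the smallest enclosing circle has P_1P_3 as diameter.
Centre = midpoint of P_1P_3 = (2.5, -6.5), r² = 346/4 = 86.5.

86.5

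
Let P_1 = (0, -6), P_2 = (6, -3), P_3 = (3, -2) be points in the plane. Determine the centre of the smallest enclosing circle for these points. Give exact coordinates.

Side lengths²: P_1P_2² = 45, P_1P_3² = 25, P_2P_3² = 10.
Since P_1P_2² = 45 ≥ 25 + 10 = 35, the angle opposite P_1P_2 is not acute, so the smallest enclosing circle has P_1P_2 as diameter.
Centre = midpoint of P_1P_2 = (3, -4.5), r² = 45/4 = 11.25.
Centre = (3, -4.5).

(3, -4.5)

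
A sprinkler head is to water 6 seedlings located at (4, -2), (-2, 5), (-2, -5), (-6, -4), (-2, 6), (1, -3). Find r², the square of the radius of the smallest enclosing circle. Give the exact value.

18850/529

By Welzl's lemma the MEC is supported by two points (diametrically opposite) or three points (on a circumcircle).
The minimum enclosing circle is determined by three boundary points: (4, -2), (-6, -4), (-2, 6).
Their circumcentre is (-37/23, 1/23) with r² = 18850/529.
The farthest remaining point (-2, -5) is at distance² 13537/529 ≤ 18850/529.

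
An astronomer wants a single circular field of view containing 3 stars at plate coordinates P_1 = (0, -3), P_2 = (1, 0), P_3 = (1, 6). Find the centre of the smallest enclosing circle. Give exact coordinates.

(0.5, 1.5)

Side lengths²: P_1P_2² = 10, P_1P_3² = 82, P_2P_3² = 36.
Since P_1P_3² = 82 ≥ 36 + 10 = 46, the angle opposite P_1P_3 is not acute, so the smallest enclosing circle has P_1P_3 as diameter.
Centre = midpoint of P_1P_3 = (0.5, 1.5), r² = 82/4 = 20.5.
Centre = (0.5, 1.5).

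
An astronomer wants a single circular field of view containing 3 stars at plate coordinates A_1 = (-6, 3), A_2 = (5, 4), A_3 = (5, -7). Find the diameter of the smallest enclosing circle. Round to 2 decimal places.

14.93

Side lengths²: A_1A_2² = 122, A_1A_3² = 221, A_2A_3² = 121.
Since A_1A_3² = 221 < 122 + 121 = 243, the triangle is acute, so the smallest enclosing circle is the circumcircle.
Circumcentre = (-1/22, -1.5), r² = 13481/242.
Diameter = 2r = 2√(13481/242) ≈ 14.93.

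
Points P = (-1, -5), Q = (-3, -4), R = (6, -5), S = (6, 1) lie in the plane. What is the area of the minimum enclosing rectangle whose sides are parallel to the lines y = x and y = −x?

In coordinates u = x + y, v = x − y the rectangle is axis-aligned; the map (x,y)→(u,v) scales areas by 2.
u-values: -6, -7, 1, 7; range = 7 − (-7) = 14.
v-values: 4, 1, 11, 5; range = 11 − 1 = 10.
Area = (14 × 10) / 2 = 70.

70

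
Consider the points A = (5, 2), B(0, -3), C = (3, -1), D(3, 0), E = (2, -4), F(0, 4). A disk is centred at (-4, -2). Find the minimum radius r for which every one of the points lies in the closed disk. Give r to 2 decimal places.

The required radius is the distance from (-4, -2) to the farthest point.
Squared distances: 97, 17, 50, 53, 40, 52.
Maximum is 97, attained at A.
r = √97 ≈ 9.85.

9.85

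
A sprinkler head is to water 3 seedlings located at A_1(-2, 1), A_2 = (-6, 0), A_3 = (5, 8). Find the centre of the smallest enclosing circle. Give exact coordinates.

Side lengths²: A_1A_2² = 17, A_1A_3² = 98, A_2A_3² = 185.
Since A_2A_3² = 185 ≥ 98 + 17 = 115, the angle opposite A_2A_3 is not acute, so the smallest enclosing circle has A_2A_3 as diameter.
Centre = midpoint of A_2A_3 = (-0.5, 4), r² = 185/4 = 46.25.
Centre = (-0.5, 4).

(-0.5, 4)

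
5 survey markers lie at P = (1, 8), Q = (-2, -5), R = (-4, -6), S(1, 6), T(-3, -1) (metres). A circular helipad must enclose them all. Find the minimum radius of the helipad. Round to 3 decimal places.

A smallest enclosing disk is always determined by at most three of the input points on its boundary.
The farthest pair is P–R with squared distance 221. The circle on this segment as diameter has centre (-1.5, 1) and r² = 221/4 = 55.25.
Check Q: distance² to centre = 36.25 ≤ 55.25, so it lies inside.
All remaining points lie in this disk, and no smaller disk contains both endpoints, so this is the minimum enclosing circle.
r = √(55.25) ≈ 7.433.

7.433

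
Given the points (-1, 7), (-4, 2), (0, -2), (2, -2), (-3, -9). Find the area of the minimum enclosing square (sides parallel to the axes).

The bounding box has width 6 and height 16.
An axis-aligned square enclosing the set must have side ≥ max(width, height).
So the minimum side is max(6, 16) = 16.
Area = 16² = 256.

256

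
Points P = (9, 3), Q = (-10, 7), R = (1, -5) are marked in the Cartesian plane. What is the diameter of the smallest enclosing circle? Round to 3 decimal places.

19.435

Side lengths²: PQ² = 377, PR² = 128, QR² = 265.
Since PQ² = 377 < 265 + 128 = 393, the triangle is acute, so the smallest enclosing circle is the circumcircle.
Circumcentre = (-27/46, 211/46), r² = 99905/1058.
Diameter = 2r = 2√(99905/1058) ≈ 19.435.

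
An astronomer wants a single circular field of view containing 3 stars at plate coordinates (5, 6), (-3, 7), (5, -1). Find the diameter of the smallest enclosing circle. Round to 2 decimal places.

Call the three points A, B, C in the order given.
Side lengths²: AB² = 65, AC² = 49, BC² = 128.
Since BC² = 128 ≥ 65 + 49 = 114, the angle opposite BC is not acute, so the smallest enclosing circle has BC as diameter.
Centre = midpoint of BC = (1, 3), r² = 128/4 = 32.
Diameter = 2r = 2√32 ≈ 11.31.

11.31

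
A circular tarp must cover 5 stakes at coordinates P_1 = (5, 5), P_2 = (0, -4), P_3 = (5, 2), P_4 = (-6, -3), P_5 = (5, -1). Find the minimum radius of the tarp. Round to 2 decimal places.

The minimum enclosing circle of a finite set is fixed by two of the points (as a diameter) or three (as a circumcircle).
The farthest pair is P_1–P_4 with squared distance 185. The circle on this segment as diameter has centre (-0.5, 1) and r² = 185/4 = 46.25.
Check P_2: distance² to centre = 25.25 ≤ 46.25, so it lies inside.
All remaining points lie in this disk, and no smaller disk contains both endpoints, so this is the minimum enclosing circle.
r = √(46.25) ≈ 6.80.

6.80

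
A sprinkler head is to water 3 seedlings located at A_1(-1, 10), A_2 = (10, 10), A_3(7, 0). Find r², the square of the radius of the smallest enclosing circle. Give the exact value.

Side lengths²: A_1A_2² = 121, A_1A_3² = 164, A_2A_3² = 109.
Since A_1A_3² = 164 < 121 + 109 = 230, the triangle is acute, so the smallest enclosing circle is the circumcircle.
Circumcentre = (4.5, 6.2), r² = 44.69.

44.69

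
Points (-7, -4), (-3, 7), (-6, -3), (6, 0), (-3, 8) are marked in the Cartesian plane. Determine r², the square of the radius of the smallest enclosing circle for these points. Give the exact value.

5365/98

By Welzl's lemma the MEC is supported by two points (diametrically opposite) or three points (on a circumcircle).
The minimum enclosing circle is determined by three boundary points: (-7, -4), (6, 0), (-3, 8).
Their circumcentre is (-19/14, 11/14) with r² = 5365/98.
The farthest remaining point (-3, 7) is at distance² 4049/98 ≤ 5365/98.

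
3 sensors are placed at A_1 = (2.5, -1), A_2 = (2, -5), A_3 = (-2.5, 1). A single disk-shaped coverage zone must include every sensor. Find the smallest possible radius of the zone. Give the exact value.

Side lengths²: A_1A_2² = 16.25, A_1A_3² = 29, A_2A_3² = 56.25.
Since A_2A_3² = 56.25 ≥ 29 + 16.25 = 45.25, the angle opposite A_2A_3 is not acute, so the smallest enclosing circle has A_2A_3 as diameter.
Centre = midpoint of A_2A_3 = (-0.25, -2), r² = 56.25/4 = 14.0625.
r = √(14.0625) = 3.75.

3.75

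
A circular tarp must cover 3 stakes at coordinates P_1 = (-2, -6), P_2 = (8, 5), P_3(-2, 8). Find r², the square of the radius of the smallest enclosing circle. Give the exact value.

60.2225

Side lengths²: P_1P_2² = 221, P_1P_3² = 196, P_2P_3² = 109.
Since P_1P_2² = 221 < 196 + 109 = 305, the triangle is acute, so the smallest enclosing circle is the circumcircle.
Circumcentre = (1.35, 1), r² = 60.2225.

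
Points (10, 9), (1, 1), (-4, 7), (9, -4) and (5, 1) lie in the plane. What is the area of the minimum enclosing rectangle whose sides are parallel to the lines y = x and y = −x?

204

In coordinates u = x + y, v = x − y the rectangle is axis-aligned; the map (x,y)→(u,v) scales areas by 2.
u-values: 19, 2, 3, 5, 6; range = 19 − 2 = 17.
v-values: 1, 0, -11, 13, 4; range = 13 − (-11) = 24.
Area = (17 × 24) / 2 = 204.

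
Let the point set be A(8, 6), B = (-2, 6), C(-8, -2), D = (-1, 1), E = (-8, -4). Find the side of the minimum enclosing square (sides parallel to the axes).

The bounding box has width 16 and height 10.
An axis-aligned square enclosing the set must have side ≥ max(width, height).
So the minimum side is max(16, 10) = 16.

16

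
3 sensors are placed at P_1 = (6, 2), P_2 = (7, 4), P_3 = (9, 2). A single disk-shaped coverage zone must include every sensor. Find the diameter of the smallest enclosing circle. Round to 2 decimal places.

Side lengths²: P_1P_2² = 5, P_1P_3² = 9, P_2P_3² = 8.
Since P_1P_3² = 9 < 8 + 5 = 13, the triangle is acute, so the smallest enclosing circle is the circumcircle.
Circumcentre = (7.5, 2.5), r² = 2.5.
Diameter = 2r = 2√(2.5) ≈ 3.16.

3.16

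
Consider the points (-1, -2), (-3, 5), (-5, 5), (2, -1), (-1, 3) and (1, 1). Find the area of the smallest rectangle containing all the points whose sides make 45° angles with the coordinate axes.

32.5

In coordinates u = x + y, v = x − y the rectangle is axis-aligned; the map (x,y)→(u,v) scales areas by 2.
u-values: -3, 2, 0, 1, 2, 2; range = 2 − (-3) = 5.
v-values: 1, -8, -10, 3, -4, 0; range = 3 − (-10) = 13.
Area = (5 × 13) / 2 = 32.5.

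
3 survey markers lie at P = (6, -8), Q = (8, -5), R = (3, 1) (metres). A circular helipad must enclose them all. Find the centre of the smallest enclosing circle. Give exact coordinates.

Side lengths²: PQ² = 13, PR² = 90, QR² = 61.
Since PR² = 90 ≥ 61 + 13 = 74, the angle opposite PR is not acute, so the smallest enclosing circle has PR as diameter.
Centre = midpoint of PR = (4.5, -3.5), r² = 90/4 = 22.5.
Centre = (4.5, -3.5).

(4.5, -3.5)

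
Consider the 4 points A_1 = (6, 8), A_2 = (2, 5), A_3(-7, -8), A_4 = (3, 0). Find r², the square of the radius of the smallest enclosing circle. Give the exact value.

A smallest enclosing disk is always determined by at most three of the input points on its boundary.
The farthest pair is A_1–A_3 with squared distance 425. The circle on this segment as diameter has centre (-0.5, 0) and r² = 425/4 = 106.25.
Check A_2: distance² to centre = 31.25 ≤ 106.25, so it lies inside.
All remaining points lie in this disk, and no smaller disk contains both endpoints, so this is the minimum enclosing circle.

106.25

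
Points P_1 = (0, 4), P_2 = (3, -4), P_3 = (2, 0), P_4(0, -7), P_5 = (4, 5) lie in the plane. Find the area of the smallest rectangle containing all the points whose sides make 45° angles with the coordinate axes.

88

In coordinates u = x + y, v = x − y the rectangle is axis-aligned; the map (x,y)→(u,v) scales areas by 2.
u-values: 4, -1, 2, -7, 9; range = 9 − (-7) = 16.
v-values: -4, 7, 2, 7, -1; range = 7 − (-4) = 11.
Area = (16 × 11) / 2 = 88.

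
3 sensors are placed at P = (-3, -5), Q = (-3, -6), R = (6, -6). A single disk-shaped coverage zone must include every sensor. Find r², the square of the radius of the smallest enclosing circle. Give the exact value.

20.5

Side lengths²: PQ² = 1, PR² = 82, QR² = 81.
Since PR² = 82 ≥ 81 + 1 = 82, the angle opposite PR is not acute, so the smallest enclosing circle has PR as diameter.
Centre = midpoint of PR = (1.5, -5.5), r² = 82/4 = 20.5.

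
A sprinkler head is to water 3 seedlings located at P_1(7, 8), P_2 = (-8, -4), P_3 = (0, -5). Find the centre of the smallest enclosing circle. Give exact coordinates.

Side lengths²: P_1P_2² = 369, P_1P_3² = 218, P_2P_3² = 65.
Since P_1P_2² = 369 ≥ 218 + 65 = 283, the angle opposite P_1P_2 is not acute, so the smallest enclosing circle has P_1P_2 as diameter.
Centre = midpoint of P_1P_2 = (-0.5, 2), r² = 369/4 = 92.25.
Centre = (-0.5, 2).

(-0.5, 2)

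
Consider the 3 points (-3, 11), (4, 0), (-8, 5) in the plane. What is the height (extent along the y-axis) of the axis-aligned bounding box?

11

max y = 11, min y = 0, so height = 11.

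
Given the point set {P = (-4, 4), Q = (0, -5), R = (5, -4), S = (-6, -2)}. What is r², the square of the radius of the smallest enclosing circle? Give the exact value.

The minimum enclosing circle of a finite set is fixed by two of the points (as a diameter) or three (as a circumcircle).
The minimum enclosing circle is determined by three boundary points: P, R, S.
Their circumcentre is (-1/14, -9/14) with r² = 3625/98.
The farthest remaining point Q is at distance² 1861/98 ≤ 3625/98.

3625/98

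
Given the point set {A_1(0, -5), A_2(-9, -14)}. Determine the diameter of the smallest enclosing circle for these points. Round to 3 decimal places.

The smallest circle enclosing two points has them as diameter endpoints.
Centre = midpoint = (-4.5, -9.5); r² = |A_1A_2|²/4 = 162/4 = 40.5.
Diameter = 2r = 2√(40.5) ≈ 12.728.

12.728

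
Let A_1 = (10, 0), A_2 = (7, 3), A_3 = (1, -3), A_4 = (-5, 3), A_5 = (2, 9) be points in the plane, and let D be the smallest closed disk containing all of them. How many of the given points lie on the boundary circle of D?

By Welzl's lemma the MEC is supported by two points (diametrically opposite) or three points (on a circumcircle).
The farthest pair is A_1–A_4 with squared distance 234. The circle on this segment as diameter has centre (2.5, 1.5) and r² = 234/4 = 58.5.
Check A_2: distance² to centre = 22.5 ≤ 58.5, so it lies inside.
All remaining points lie in this disk, and no smaller disk contains both endpoints, so this is the minimum enclosing circle.
The points at distance exactly r from the centre are A_1, A_4 — 2 points.

2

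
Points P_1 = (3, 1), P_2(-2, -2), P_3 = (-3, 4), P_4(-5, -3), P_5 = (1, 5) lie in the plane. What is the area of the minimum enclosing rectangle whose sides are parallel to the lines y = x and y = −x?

In coordinates u = x + y, v = x − y the rectangle is axis-aligned; the map (x,y)→(u,v) scales areas by 2.
u-values: 4, -4, 1, -8, 6; range = 6 − (-8) = 14.
v-values: 2, 0, -7, -2, -4; range = 2 − (-7) = 9.
Area = (14 × 9) / 2 = 63.

63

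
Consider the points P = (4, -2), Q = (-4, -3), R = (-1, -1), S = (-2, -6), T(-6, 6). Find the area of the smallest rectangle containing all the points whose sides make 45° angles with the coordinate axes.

90

In coordinates u = x + y, v = x − y the rectangle is axis-aligned; the map (x,y)→(u,v) scales areas by 2.
u-values: 2, -7, -2, -8, 0; range = 2 − (-8) = 10.
v-values: 6, -1, 0, 4, -12; range = 6 − (-12) = 18.
Area = (10 × 18) / 2 = 90.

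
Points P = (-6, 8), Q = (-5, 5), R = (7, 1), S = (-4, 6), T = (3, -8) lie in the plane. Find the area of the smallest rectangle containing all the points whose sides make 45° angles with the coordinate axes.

In coordinates u = x + y, v = x − y the rectangle is axis-aligned; the map (x,y)→(u,v) scales areas by 2.
u-values: 2, 0, 8, 2, -5; range = 8 − (-5) = 13.
v-values: -14, -10, 6, -10, 11; range = 11 − (-14) = 25.
Area = (13 × 25) / 2 = 162.5.

162.5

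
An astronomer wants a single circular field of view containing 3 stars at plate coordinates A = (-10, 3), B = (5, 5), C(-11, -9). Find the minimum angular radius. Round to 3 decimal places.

Side lengths²: AB² = 229, AC² = 145, BC² = 452.
Since BC² = 452 ≥ 229 + 145 = 374, the angle opposite BC is not acute, so the smallest enclosing circle has BC as diameter.
Centre = midpoint of BC = (-3, -2), r² = 452/4 = 113.
r = √113 ≈ 10.630.

10.630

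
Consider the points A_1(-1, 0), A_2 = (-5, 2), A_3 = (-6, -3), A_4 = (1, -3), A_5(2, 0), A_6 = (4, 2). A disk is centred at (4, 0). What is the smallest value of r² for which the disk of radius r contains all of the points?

109

The required radius is the distance from (4, 0) to the farthest point.
Squared distances: 25, 85, 109, 18, 4, 4.
Maximum is 109, attained at A_3.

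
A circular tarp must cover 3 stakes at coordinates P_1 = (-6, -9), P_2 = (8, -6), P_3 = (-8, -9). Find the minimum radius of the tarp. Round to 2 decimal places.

Side lengths²: P_1P_2² = 205, P_1P_3² = 4, P_2P_3² = 265.
Since P_2P_3² = 265 ≥ 205 + 4 = 209, the angle opposite P_2P_3 is not acute, so the smallest enclosing circle has P_2P_3 as diameter.
Centre = midpoint of P_2P_3 = (0, -7.5), r² = 265/4 = 66.25.
r = √(66.25) ≈ 8.14.

8.14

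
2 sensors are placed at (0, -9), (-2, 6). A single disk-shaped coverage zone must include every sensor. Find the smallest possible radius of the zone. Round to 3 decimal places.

The smallest circle enclosing two points has them as diameter endpoints.
Centre = midpoint = (-1, -1.5); r² = |(0, -9)−(-2, 6)|²/4 = 229/4 = 57.25.
r = √(57.25) ≈ 7.566.

7.566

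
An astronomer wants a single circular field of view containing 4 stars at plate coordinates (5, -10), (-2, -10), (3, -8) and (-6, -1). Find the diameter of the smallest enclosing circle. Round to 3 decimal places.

14.213

The minimum enclosing circle of a finite set is fixed by two of the points (as a diameter) or three (as a circumcircle).
The farthest pair is (5, -10)–(-6, -1) with squared distance 202. The circle on this segment as diameter has centre (-0.5, -5.5) and r² = 202/4 = 50.5.
Check (-2, -10): distance² to centre = 22.5 ≤ 50.5, so it lies inside.
All remaining points lie in this disk, and no smaller disk contains both endpoints, so this is the minimum enclosing circle.
Diameter = 2r = 2√(50.5) ≈ 14.213.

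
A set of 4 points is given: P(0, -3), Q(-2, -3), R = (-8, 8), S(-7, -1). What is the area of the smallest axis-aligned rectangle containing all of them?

x ranges over [-8, 0], width 8.
y ranges over [-3, 8], height 11.
Area = 8 × 11 = 88.

88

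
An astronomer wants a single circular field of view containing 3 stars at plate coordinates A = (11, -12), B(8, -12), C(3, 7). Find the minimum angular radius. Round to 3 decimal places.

10.308

Side lengths²: AB² = 9, AC² = 425, BC² = 386.
Since AC² = 425 ≥ 386 + 9 = 395, the angle opposite AC is not acute, so the smallest enclosing circle has AC as diameter.
Centre = midpoint of AC = (7, -2.5), r² = 425/4 = 106.25.
r = √(106.25) ≈ 10.308.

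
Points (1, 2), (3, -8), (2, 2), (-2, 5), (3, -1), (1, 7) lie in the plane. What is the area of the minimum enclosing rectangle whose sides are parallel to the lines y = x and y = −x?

117

In coordinates u = x + y, v = x − y the rectangle is axis-aligned; the map (x,y)→(u,v) scales areas by 2.
u-values: 3, -5, 4, 3, 2, 8; range = 8 − (-5) = 13.
v-values: -1, 11, 0, -7, 4, -6; range = 11 − (-7) = 18.
Area = (13 × 18) / 2 = 117.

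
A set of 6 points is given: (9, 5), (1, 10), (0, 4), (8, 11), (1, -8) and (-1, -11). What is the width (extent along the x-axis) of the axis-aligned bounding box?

10

max x = 9, min x = -1, so width = 10.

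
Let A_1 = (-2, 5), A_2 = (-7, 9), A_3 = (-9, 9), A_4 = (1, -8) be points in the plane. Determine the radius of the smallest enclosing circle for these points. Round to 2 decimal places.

9.86

The minimum enclosing circle of a finite set is fixed by two of the points (as a diameter) or three (as a circumcircle).
The farthest pair is A_3–A_4 with squared distance 389. The circle on this segment as diameter has centre (-4, 0.5) and r² = 389/4 = 97.25.
Check A_1: distance² to centre = 24.25 ≤ 97.25, so it lies inside.
All remaining points lie in this disk, and no smaller disk contains both endpoints, so this is the minimum enclosing circle.
r = √(97.25) ≈ 9.86.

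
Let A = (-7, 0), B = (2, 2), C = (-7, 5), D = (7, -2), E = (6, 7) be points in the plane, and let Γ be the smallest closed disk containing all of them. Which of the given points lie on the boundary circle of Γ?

C, D, E

The minimum enclosing circle is determined by three boundary points: C, D, E.
Their circumcentre is (5/34, 61/34) with r² = 35465/578.
The farthest remaining point A is at distance² 31385/578 ≤ 35465/578.
The points at distance exactly r from the centre are C, D, E — 3 points.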